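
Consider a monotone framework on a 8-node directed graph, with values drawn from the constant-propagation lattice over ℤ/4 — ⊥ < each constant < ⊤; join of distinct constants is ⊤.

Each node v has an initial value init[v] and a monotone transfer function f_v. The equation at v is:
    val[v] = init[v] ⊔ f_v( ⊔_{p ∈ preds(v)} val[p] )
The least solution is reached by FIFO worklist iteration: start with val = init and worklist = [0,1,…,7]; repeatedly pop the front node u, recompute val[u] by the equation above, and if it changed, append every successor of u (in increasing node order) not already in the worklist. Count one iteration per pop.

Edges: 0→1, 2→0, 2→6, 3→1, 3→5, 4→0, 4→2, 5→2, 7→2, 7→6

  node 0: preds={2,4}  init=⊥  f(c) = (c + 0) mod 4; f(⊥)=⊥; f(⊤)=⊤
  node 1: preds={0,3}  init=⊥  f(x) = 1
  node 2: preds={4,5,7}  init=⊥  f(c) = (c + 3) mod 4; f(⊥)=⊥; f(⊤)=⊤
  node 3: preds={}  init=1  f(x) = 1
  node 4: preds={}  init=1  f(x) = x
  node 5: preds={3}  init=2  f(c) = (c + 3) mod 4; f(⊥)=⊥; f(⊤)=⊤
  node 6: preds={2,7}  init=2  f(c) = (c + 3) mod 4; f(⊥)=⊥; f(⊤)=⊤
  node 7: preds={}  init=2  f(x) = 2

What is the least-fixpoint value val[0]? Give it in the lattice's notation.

Trace (11 dequeues):
  [1] u=0 | in 1 | out 1 | prev ⊥ | push {}
  [2] u=1 | in 1 | out 1 | prev ⊥ | push {}
  [3] u=2 | in ⊤ | out ⊤ | prev ⊥ | push {0}
  [4] u=3 | in ⊥ | out 1 | ==
  [5] u=4 | in ⊥ | out 1 | ==
  [6] u=5 | in 1 | out ⊤ | prev 2 | push {2}
  [7] u=6 | in ⊤ | out ⊤ | prev 2 | push {}
  [8] u=7 | in ⊥ | out 2 | ==
  [9] u=0 | in ⊤ | out ⊤ | prev 1 | push {1}
  [10] u=2 | in ⊤ | out ⊤ | ==
  [11] u=1 | in ⊤ | out 1 | ==

Converged values:
  [0] ⊤
  [1] 1
  [2] ⊤
  [3] 1
  [4] 1
  [5] ⊤
  [6] ⊤
  [7] 2

⊤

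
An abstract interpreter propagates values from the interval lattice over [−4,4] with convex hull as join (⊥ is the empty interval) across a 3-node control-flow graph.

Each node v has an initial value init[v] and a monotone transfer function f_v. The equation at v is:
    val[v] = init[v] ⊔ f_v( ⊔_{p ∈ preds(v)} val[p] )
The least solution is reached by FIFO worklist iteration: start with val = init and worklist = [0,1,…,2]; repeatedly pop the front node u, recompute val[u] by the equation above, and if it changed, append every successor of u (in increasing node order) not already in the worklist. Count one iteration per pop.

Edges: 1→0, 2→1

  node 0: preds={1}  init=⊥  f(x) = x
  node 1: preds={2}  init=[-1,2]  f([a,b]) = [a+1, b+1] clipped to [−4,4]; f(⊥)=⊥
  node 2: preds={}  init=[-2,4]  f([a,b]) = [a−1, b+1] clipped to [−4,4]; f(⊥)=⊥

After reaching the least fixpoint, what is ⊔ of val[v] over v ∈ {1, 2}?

Iteration log — 4 steps:
  step 1. node 0  ⊔preds=[-1,2]  new=[-1,2]  old=⊥  +wl: 
  step 2. node 1  ⊔preds=[-2,4]  new=[-1,4]  old=[-1,2]  +wl: 0
  step 3. node 2  ⊔preds=⊥  new=[-2,4]  stable
  step 4. node 0  ⊔preds=[-1,4]  new=[-1,4]  old=[-1,2]  +wl: 

Least fixpoint reached:
  node 0: [-1,4]
  node 1: [-1,4]
  node 2: [-2,4]

[-2,4]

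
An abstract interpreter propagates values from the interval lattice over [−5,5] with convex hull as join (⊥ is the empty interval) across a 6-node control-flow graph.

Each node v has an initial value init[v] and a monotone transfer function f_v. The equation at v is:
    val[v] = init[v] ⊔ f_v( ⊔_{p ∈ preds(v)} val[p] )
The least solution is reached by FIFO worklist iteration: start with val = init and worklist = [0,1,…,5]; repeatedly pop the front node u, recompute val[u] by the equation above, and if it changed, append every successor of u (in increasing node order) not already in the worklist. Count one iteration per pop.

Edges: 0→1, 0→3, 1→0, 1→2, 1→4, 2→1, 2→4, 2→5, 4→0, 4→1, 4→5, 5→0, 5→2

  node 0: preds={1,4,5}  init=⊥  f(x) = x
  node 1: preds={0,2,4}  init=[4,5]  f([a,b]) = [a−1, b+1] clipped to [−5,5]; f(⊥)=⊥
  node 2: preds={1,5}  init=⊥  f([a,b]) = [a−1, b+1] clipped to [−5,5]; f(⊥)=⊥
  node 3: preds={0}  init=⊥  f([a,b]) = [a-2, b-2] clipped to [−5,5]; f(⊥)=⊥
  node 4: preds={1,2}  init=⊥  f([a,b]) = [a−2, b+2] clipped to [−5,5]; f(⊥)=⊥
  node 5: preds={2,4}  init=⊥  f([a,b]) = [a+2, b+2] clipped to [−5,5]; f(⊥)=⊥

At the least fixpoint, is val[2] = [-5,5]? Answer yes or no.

yes

Trace (23 dequeues):
  [1] u=0 | in [4,5] | out [4,5] | prev ⊥ | push {}
  [2] u=1 | in [4,5] | out [3,5] | prev [4,5] | push {0}
  [3] u=2 | in [3,5] | out [2,5] | prev ⊥ | push {1}
  [4] u=3 | in [4,5] | out [2,3] | prev ⊥ | push {}
  [5] u=4 | in [2,5] | out [0,5] | prev ⊥ | push {}
  [6] u=5 | in [0,5] | out [2,5] | prev ⊥ | push {2}
  [7] u=0 | in [0,5] | out [0,5] | prev [4,5] | push {3}
  [8] u=1 | in [0,5] | out [-1,5] | prev [3,5] | push {0,4}
  [9] u=2 | in [-1,5] | out [-2,5] | prev [2,5] | push {1,5}
  [10] u=3 | in [0,5] | out [-2,3] | prev [2,3] | push {}
  [11] u=0 | in [-1,5] | out [-1,5] | prev [0,5] | push {3}
  [12] u=4 | in [-2,5] | out [-4,5] | prev [0,5] | push {0}
  [13] u=1 | in [-4,5] | out [-5,5] | prev [-1,5] | push {2,4}
  [14] u=5 | in [-4,5] | out [-2,5] | prev [2,5] | push {}
  [15] u=3 | in [-1,5] | out [-3,3] | prev [-2,3] | push {}
  [16] u=0 | in [-5,5] | out [-5,5] | prev [-1,5] | push {1,3}
  [17] u=2 | in [-5,5] | out [-5,5] | prev [-2,5] | push {5}
  [18] u=4 | in [-5,5] | out [-5,5] | prev [-4,5] | push {0}
  [19] u=1 | in [-5,5] | out [-5,5] | ==
  [20] u=3 | in [-5,5] | out [-5,3] | prev [-3,3] | push {}
  [21] u=5 | in [-5,5] | out [-3,5] | prev [-2,5] | push {2}
  [22] u=0 | in [-5,5] | out [-5,5] | ==
  [23] u=2 | in [-5,5] | out [-5,5] | ==

Converged values:
  [0] [-5,5]
  [1] [-5,5]
  [2] [-5,5]
  [3] [-5,3]
  [4] [-5,5]
  [5] [-3,5]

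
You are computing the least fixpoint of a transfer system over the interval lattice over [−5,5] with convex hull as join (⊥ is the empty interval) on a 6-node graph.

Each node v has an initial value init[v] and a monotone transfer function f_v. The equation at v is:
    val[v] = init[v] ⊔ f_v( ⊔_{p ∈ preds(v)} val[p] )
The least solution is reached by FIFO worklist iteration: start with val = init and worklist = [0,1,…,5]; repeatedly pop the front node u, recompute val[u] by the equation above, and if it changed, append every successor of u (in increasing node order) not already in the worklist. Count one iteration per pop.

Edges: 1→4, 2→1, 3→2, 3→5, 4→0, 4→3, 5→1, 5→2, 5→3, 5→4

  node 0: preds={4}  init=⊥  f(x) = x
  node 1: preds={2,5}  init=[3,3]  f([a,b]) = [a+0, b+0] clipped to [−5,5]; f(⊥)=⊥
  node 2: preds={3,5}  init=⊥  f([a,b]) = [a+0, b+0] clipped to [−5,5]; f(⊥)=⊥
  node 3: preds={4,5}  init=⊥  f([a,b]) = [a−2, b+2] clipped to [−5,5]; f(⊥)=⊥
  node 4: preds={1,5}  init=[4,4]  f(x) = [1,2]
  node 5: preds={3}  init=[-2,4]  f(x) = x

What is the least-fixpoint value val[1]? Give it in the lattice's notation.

Trace (18 dequeues):
  [1] u=0 | in [4,4] | out [4,4] | prev ⊥ | push {}
  [2] u=1 | in [-2,4] | out [-2,4] | prev [3,3] | push {}
  [3] u=2 | in [-2,4] | out [-2,4] | prev ⊥ | push {1}
  [4] u=3 | in [-2,4] | out [-4,5] | prev ⊥ | push {2}
  [5] u=4 | in [-2,4] | out [1,4] | prev [4,4] | push {0,3}
  [6] u=5 | in [-4,5] | out [-4,5] | prev [-2,4] | push {4}
  [7] u=1 | in [-4,5] | out [-4,5] | prev [-2,4] | push {}
  [8] u=2 | in [-4,5] | out [-4,5] | prev [-2,4] | push {1}
  [9] u=0 | in [1,4] | out [1,4] | prev [4,4] | push {}
  [10] u=3 | in [-4,5] | out [-5,5] | prev [-4,5] | push {2,5}
  [11] u=4 | in [-4,5] | out [1,4] | ==
  [12] u=1 | in [-4,5] | out [-4,5] | ==
  [13] u=2 | in [-5,5] | out [-5,5] | prev [-4,5] | push {1}
  [14] u=5 | in [-5,5] | out [-5,5] | prev [-4,5] | push {2,3,4}
  [15] u=1 | in [-5,5] | out [-5,5] | prev [-4,5] | push {}
  [16] u=2 | in [-5,5] | out [-5,5] | ==
  [17] u=3 | in [-5,5] | out [-5,5] | ==
  [18] u=4 | in [-5,5] | out [1,4] | ==

Converged values:
  [0] [1,4]
  [1] [-5,5]
  [2] [-5,5]
  [3] [-5,5]
  [4] [1,4]
  [5] [-5,5]

[-5,5]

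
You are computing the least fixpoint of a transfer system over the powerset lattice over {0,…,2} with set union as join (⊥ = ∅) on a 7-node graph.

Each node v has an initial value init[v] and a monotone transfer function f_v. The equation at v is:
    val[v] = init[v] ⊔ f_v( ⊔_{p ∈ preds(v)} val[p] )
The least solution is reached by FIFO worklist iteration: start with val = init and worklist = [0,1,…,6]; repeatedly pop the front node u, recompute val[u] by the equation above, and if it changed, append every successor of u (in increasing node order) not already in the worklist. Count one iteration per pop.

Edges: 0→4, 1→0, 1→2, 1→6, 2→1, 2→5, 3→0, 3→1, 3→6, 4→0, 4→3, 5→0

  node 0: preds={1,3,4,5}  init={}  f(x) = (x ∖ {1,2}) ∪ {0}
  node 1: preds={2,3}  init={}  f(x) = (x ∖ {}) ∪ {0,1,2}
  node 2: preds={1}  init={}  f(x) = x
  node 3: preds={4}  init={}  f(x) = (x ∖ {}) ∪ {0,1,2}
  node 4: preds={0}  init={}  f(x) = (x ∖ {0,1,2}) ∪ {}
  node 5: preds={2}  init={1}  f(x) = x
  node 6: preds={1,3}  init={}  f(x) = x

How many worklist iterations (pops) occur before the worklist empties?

9

Iteration log — 9 steps:
  step 1. node 0  ⊔preds={1}  new={0}  old={}  +wl: 
  step 2. node 1  ⊔preds={}  new={0,1,2}  old={}  +wl: 0
  step 3. node 2  ⊔preds={0,1,2}  new={0,1,2}  old={}  +wl: 1
  step 4. node 3  ⊔preds={}  new={0,1,2}  old={}  +wl: 
  step 5. node 4  ⊔preds={0}  new={}  stable
  step 6. node 5  ⊔preds={0,1,2}  new={0,1,2}  old={1}  +wl: 
  step 7. node 6  ⊔preds={0,1,2}  new={0,1,2}  old={}  +wl: 
  step 8. node 0  ⊔preds={0,1,2}  new={0}  stable
  step 9. node 1  ⊔preds={0,1,2}  new={0,1,2}  stable

Least fixpoint reached:
  node 0: {0}
  node 1: {0,1,2}
  node 2: {0,1,2}
  node 3: {0,1,2}
  node 4: {}
  node 5: {0,1,2}
  node 6: {0,1,2}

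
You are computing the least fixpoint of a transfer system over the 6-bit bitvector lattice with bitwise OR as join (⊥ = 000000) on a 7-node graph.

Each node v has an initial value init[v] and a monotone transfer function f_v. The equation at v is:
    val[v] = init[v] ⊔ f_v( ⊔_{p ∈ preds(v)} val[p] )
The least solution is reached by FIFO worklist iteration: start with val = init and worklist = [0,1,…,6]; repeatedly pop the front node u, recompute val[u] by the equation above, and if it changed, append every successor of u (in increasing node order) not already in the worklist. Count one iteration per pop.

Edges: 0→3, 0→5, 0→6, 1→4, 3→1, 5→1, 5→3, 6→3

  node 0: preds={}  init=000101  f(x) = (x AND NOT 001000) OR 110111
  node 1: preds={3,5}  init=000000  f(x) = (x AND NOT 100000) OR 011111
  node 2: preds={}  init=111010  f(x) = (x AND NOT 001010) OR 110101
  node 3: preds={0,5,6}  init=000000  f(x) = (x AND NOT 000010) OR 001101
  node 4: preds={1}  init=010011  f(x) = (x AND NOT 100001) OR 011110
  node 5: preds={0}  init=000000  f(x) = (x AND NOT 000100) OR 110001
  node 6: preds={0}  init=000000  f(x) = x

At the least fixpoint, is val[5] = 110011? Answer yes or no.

yes

Trace (9 dequeues):
  [1] u=0 | in 000000 | out 110111 | prev 000101 | push {}
  [2] u=1 | in 000000 | out 011111 | prev 000000 | push {}
  [3] u=2 | in 000000 | out 111111 | prev 111010 | push {}
  [4] u=3 | in 110111 | out 111101 | prev 000000 | push {1}
  [5] u=4 | in 011111 | out 011111 | prev 010011 | push {}
  [6] u=5 | in 110111 | out 110011 | prev 000000 | push {3}
  [7] u=6 | in 110111 | out 110111 | prev 000000 | push {}
  [8] u=1 | in 111111 | out 011111 | ==
  [9] u=3 | in 110111 | out 111101 | ==

Converged values:
  [0] 110111
  [1] 011111
  [2] 111111
  [3] 111101
  [4] 011111
  [5] 110011
  [6] 110111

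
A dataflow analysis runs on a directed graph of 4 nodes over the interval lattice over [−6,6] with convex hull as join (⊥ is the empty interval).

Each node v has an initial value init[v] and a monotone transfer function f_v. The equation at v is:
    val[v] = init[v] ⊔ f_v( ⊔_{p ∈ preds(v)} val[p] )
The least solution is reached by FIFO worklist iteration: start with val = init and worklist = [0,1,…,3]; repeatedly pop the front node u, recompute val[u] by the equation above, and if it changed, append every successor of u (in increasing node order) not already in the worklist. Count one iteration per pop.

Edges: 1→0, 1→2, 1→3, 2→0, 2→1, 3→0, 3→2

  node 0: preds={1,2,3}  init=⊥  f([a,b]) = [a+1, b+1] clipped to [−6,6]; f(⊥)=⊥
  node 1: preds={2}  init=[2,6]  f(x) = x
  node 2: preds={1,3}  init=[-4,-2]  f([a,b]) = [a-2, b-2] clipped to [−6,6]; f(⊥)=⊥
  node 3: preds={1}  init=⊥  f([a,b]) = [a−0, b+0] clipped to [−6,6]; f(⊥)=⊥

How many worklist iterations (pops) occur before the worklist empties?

Worklist (11 pops):
  #1 pop 0: in=[-4,6] → [-3,6] (was ⊥); enqueue []
  #2 pop 1: in=[-4,-2] → [-4,6] (was [2,6]); enqueue [0]
  #3 pop 2: in=[-4,6] → [-6,4] (was [-4,-2]); enqueue [1]
  #4 pop 3: in=[-4,6] → [-4,6] (was ⊥); enqueue [2]
  #5 pop 0: in=[-6,6] → [-5,6] (was [-3,6]); enqueue []
  #6 pop 1: in=[-6,4] → [-6,6] (was [-4,6]); enqueue [0,3]
  #7 pop 2: in=[-6,6] → [-6,4] (no change)
  #8 pop 0: in=[-6,6] → [-5,6] (no change)
  #9 pop 3: in=[-6,6] → [-6,6] (was [-4,6]); enqueue [0,2]
  #10 pop 0: in=[-6,6] → [-5,6] (no change)
  #11 pop 2: in=[-6,6] → [-6,4] (no change)

Fixpoint:
  val[0] = [-5,6]
  val[1] = [-6,6]
  val[2] = [-6,4]
  val[3] = [-6,6]

11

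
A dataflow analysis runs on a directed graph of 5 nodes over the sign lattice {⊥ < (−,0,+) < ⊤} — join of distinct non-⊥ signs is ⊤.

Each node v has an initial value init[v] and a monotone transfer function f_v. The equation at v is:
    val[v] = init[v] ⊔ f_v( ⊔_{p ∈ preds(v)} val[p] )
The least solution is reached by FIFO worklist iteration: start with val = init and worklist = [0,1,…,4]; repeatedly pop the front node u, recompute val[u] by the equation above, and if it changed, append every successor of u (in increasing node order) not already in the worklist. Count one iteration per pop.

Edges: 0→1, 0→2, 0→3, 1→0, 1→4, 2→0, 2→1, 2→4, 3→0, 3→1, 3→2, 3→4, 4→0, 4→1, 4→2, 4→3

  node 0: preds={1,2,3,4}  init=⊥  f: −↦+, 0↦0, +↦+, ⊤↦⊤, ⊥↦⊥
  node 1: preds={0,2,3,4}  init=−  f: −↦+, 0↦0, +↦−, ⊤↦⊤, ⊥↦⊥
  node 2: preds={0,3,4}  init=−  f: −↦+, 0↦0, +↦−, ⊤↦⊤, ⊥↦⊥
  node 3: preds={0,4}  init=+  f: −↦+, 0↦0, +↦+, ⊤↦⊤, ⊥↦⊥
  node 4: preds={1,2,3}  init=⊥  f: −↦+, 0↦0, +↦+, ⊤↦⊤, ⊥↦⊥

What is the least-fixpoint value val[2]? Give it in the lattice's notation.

Iteration log — 9 steps:
  step 1. node 0  ⊔preds=⊤  new=⊤  old=⊥  +wl: 
  step 2. node 1  ⊔preds=⊤  new=⊤  old=−  +wl: 0
  step 3. node 2  ⊔preds=⊤  new=⊤  old=−  +wl: 1
  step 4. node 3  ⊔preds=⊤  new=⊤  old=+  +wl: 2
  step 5. node 4  ⊔preds=⊤  new=⊤  old=⊥  +wl: 3
  step 6. node 0  ⊔preds=⊤  new=⊤  stable
  step 7. node 1  ⊔preds=⊤  new=⊤  stable
  step 8. node 2  ⊔preds=⊤  new=⊤  stable
  step 9. node 3  ⊔preds=⊤  new=⊤  stable

Least fixpoint reached:
  node 0: ⊤
  node 1: ⊤
  node 2: ⊤
  node 3: ⊤
  node 4: ⊤

⊤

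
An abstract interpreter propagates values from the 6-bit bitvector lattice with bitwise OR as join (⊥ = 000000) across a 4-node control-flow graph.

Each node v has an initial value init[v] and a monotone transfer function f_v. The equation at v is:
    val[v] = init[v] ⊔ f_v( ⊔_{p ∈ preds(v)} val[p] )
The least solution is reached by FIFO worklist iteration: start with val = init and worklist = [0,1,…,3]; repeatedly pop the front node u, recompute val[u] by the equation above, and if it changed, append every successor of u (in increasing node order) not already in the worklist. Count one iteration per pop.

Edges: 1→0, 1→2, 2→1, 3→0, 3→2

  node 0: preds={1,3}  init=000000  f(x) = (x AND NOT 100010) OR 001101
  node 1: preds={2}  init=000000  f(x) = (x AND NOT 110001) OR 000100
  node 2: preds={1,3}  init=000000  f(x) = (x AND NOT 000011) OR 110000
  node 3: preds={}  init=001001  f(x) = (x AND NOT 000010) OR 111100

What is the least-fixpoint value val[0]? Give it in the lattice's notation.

Iteration log — 8 steps:
  step 1. node 0  ⊔preds=001001  new=001101  old=000000  +wl: 
  step 2. node 1  ⊔preds=000000  new=000100  old=000000  +wl: 0
  step 3. node 2  ⊔preds=001101  new=111100  old=000000  +wl: 1
  step 4. node 3  ⊔preds=000000  new=111101  old=001001  +wl: 2
  step 5. node 0  ⊔preds=111101  new=011101  old=001101  +wl: 
  step 6. node 1  ⊔preds=111100  new=001100  old=000100  +wl: 0
  step 7. node 2  ⊔preds=111101  new=111100  stable
  step 8. node 0  ⊔preds=111101  new=011101  stable

Least fixpoint reached:
  node 0: 011101
  node 1: 001100
  node 2: 111100
  node 3: 111101

011101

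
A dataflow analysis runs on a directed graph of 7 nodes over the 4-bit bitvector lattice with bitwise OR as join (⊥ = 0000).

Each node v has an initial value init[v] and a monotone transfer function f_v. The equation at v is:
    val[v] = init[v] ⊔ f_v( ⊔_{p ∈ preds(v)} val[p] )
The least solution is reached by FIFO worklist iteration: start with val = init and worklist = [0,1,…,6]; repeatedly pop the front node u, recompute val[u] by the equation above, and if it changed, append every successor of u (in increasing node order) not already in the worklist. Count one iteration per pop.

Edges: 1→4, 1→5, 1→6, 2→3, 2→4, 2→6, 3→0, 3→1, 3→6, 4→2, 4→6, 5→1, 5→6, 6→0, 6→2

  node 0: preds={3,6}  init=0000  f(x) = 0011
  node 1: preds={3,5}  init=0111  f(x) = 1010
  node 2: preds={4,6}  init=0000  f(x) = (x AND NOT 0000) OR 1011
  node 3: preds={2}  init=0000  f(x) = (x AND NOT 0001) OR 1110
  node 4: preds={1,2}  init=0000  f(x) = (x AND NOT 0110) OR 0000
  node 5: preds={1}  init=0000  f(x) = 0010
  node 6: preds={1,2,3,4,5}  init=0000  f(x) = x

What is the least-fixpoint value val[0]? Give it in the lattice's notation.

Worklist (13 pops):
  #1 pop 0: in=0000 → 0011 (was 0000); enqueue []
  #2 pop 1: in=0000 → 1111 (was 0111); enqueue []
  #3 pop 2: in=0000 → 1011 (was 0000); enqueue []
  #4 pop 3: in=1011 → 1110 (was 0000); enqueue [0,1]
  #5 pop 4: in=1111 → 1001 (was 0000); enqueue [2]
  #6 pop 5: in=1111 → 0010 (was 0000); enqueue []
  #7 pop 6: in=1111 → 1111 (was 0000); enqueue []
  #8 pop 0: in=1111 → 0011 (no change)
  #9 pop 1: in=1110 → 1111 (no change)
  #10 pop 2: in=1111 → 1111 (was 1011); enqueue [3,4,6]
  #11 pop 3: in=1111 → 1110 (no change)
  #12 pop 4: in=1111 → 1001 (no change)
  #13 pop 6: in=1111 → 1111 (no change)

Fixpoint:
  val[0] = 0011
  val[1] = 1111
  val[2] = 1111
  val[3] = 1110
  val[4] = 1001
  val[5] = 0010
  val[6] = 1111

0011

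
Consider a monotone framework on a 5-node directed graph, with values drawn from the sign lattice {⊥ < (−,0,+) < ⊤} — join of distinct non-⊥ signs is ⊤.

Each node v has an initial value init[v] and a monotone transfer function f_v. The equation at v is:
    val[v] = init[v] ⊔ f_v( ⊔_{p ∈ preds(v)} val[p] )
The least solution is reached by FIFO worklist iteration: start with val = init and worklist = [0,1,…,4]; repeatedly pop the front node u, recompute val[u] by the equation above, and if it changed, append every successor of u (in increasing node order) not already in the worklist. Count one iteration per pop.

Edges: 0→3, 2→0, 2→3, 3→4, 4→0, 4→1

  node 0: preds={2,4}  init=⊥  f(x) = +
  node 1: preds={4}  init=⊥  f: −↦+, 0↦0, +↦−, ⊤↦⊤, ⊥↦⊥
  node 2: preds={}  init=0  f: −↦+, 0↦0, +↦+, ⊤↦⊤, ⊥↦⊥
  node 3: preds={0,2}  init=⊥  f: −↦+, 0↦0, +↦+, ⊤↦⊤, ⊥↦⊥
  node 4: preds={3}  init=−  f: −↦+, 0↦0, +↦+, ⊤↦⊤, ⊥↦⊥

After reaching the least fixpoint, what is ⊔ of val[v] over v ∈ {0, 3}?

⊤

Iteration log — 7 steps:
  step 1. node 0  ⊔preds=⊤  new=+  old=⊥  +wl: 
  step 2. node 1  ⊔preds=−  new=+  old=⊥  +wl: 
  step 3. node 2  ⊔preds=⊥  new=0  stable
  step 4. node 3  ⊔preds=⊤  new=⊤  old=⊥  +wl: 
  step 5. node 4  ⊔preds=⊤  new=⊤  old=−  +wl: 0,1
  step 6. node 0  ⊔preds=⊤  new=+  stable
  step 7. node 1  ⊔preds=⊤  new=⊤  old=+  +wl: 

Least fixpoint reached:
  node 0: +
  node 1: ⊤
  node 2: 0
  node 3: ⊤
  node 4: ⊤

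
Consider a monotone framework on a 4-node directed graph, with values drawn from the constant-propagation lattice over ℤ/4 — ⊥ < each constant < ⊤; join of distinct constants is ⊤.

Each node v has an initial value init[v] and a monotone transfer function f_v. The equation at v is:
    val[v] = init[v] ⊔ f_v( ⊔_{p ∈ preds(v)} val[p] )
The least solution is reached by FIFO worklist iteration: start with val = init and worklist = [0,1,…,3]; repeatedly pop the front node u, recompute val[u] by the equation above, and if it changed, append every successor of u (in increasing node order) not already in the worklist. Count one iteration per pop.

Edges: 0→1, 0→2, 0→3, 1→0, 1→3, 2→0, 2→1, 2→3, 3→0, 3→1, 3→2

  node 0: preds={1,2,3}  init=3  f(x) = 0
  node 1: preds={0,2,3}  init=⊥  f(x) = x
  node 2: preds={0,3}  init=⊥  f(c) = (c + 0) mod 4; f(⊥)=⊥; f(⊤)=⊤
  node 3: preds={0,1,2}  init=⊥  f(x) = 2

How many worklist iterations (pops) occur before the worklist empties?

7

Worklist (7 pops):
  #1 pop 0: in=⊥ → ⊤ (was 3); enqueue []
  #2 pop 1: in=⊤ → ⊤ (was ⊥); enqueue [0]
  #3 pop 2: in=⊤ → ⊤ (was ⊥); enqueue [1]
  #4 pop 3: in=⊤ → 2 (was ⊥); enqueue [2]
  #5 pop 0: in=⊤ → ⊤ (no change)
  #6 pop 1: in=⊤ → ⊤ (no change)
  #7 pop 2: in=⊤ → ⊤ (no change)

Fixpoint:
  val[0] = ⊤
  val[1] = ⊤
  val[2] = ⊤
  val[3] = 2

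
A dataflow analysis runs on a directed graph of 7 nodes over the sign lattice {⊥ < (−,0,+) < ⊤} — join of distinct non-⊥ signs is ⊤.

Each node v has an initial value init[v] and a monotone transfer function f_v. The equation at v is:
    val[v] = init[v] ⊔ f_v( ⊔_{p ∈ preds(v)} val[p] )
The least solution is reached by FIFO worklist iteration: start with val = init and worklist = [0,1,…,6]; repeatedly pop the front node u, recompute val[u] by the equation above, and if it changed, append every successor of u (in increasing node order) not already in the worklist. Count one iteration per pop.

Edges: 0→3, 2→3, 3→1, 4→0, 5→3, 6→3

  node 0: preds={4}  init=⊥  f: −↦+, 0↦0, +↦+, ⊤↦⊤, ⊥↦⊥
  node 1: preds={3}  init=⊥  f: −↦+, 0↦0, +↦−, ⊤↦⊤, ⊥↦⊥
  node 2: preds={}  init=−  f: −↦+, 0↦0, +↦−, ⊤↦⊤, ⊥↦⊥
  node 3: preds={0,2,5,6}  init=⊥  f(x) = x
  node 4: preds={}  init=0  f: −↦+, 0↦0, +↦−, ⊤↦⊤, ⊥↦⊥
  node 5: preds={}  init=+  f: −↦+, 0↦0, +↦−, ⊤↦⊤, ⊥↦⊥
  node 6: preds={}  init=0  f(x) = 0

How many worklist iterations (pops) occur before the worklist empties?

8

Worklist (8 pops):
  #1 pop 0: in=0 → 0 (was ⊥); enqueue []
  #2 pop 1: in=⊥ → ⊥ (no change)
  #3 pop 2: in=⊥ → − (no change)
  #4 pop 3: in=⊤ → ⊤ (was ⊥); enqueue [1]
  #5 pop 4: in=⊥ → 0 (no change)
  #6 pop 5: in=⊥ → + (no change)
  #7 pop 6: in=⊥ → 0 (no change)
  #8 pop 1: in=⊤ → ⊤ (was ⊥); enqueue []

Fixpoint:
  val[0] = 0
  val[1] = ⊤
  val[2] = −
  val[3] = ⊤
  val[4] = 0
  val[5] = +
  val[6] = 0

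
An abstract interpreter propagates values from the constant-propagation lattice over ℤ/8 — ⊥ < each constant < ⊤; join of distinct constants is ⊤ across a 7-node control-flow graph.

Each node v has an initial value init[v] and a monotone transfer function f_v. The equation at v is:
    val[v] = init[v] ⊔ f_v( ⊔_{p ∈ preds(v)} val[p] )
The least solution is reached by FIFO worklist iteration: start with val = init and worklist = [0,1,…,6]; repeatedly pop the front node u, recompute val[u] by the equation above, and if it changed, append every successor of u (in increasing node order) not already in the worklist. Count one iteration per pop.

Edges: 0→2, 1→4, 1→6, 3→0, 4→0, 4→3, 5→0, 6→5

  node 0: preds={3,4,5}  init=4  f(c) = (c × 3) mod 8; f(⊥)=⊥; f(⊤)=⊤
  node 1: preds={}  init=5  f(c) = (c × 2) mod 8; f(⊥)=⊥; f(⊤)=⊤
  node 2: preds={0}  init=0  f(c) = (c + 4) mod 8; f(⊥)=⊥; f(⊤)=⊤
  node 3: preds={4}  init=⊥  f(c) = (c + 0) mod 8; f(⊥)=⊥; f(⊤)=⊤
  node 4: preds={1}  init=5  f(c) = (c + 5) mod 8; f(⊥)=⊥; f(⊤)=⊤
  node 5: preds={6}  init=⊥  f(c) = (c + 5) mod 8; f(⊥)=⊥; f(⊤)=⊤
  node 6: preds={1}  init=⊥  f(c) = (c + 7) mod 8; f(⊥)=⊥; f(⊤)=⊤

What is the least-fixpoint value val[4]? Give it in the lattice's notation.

⊤

Iteration log — 11 steps:
  step 1. node 0  ⊔preds=5  new=⊤  old=4  +wl: 
  step 2. node 1  ⊔preds=⊥  new=5  stable
  step 3. node 2  ⊔preds=⊤  new=⊤  old=0  +wl: 
  step 4. node 3  ⊔preds=5  new=5  old=⊥  +wl: 0
  step 5. node 4  ⊔preds=5  new=⊤  old=5  +wl: 3
  step 6. node 5  ⊔preds=⊥  new=⊥  stable
  step 7. node 6  ⊔preds=5  new=4  old=⊥  +wl: 5
  step 8. node 0  ⊔preds=⊤  new=⊤  stable
  step 9. node 3  ⊔preds=⊤  new=⊤  old=5  +wl: 0
  step 10. node 5  ⊔preds=4  new=1  old=⊥  +wl: 
  step 11. node 0  ⊔preds=⊤  new=⊤  stable

Least fixpoint reached:
  node 0: ⊤
  node 1: 5
  node 2: ⊤
  node 3: ⊤
  node 4: ⊤
  node 5: 1
  node 6: 4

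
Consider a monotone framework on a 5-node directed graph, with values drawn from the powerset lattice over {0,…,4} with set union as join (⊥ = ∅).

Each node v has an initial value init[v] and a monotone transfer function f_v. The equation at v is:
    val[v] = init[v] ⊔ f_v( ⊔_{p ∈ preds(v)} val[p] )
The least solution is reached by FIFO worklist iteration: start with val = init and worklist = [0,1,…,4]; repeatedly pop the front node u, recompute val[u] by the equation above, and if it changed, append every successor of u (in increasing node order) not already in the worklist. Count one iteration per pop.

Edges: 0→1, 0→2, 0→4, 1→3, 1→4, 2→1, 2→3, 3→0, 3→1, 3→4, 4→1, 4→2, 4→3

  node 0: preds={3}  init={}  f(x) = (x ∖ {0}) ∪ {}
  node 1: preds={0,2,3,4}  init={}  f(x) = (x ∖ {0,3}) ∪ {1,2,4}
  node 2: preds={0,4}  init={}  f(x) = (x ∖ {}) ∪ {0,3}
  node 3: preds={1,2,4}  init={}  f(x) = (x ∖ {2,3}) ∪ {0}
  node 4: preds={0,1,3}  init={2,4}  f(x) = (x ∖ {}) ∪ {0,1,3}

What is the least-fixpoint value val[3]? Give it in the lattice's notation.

Worklist (11 pops):
  #1 pop 0: in={} → {} (no change)
  #2 pop 1: in={2,4} → {1,2,4} (was {}); enqueue []
  #3 pop 2: in={2,4} → {0,2,3,4} (was {}); enqueue [1]
  #4 pop 3: in={0,1,2,3,4} → {0,1,4} (was {}); enqueue [0]
  #5 pop 4: in={0,1,2,4} → {0,1,2,3,4} (was {2,4}); enqueue [2,3]
  #6 pop 1: in={0,1,2,3,4} → {1,2,4} (no change)
  #7 pop 0: in={0,1,4} → {1,4} (was {}); enqueue [1,4]
  #8 pop 2: in={0,1,2,3,4} → {0,1,2,3,4} (was {0,2,3,4}); enqueue []
  #9 pop 3: in={0,1,2,3,4} → {0,1,4} (no change)
  #10 pop 1: in={0,1,2,3,4} → {1,2,4} (no change)
  #11 pop 4: in={0,1,2,4} → {0,1,2,3,4} (no change)

Fixpoint:
  val[0] = {1,4}
  val[1] = {1,2,4}
  val[2] = {0,1,2,3,4}
  val[3] = {0,1,4}
  val[4] = {0,1,2,3,4}

{0,1,4}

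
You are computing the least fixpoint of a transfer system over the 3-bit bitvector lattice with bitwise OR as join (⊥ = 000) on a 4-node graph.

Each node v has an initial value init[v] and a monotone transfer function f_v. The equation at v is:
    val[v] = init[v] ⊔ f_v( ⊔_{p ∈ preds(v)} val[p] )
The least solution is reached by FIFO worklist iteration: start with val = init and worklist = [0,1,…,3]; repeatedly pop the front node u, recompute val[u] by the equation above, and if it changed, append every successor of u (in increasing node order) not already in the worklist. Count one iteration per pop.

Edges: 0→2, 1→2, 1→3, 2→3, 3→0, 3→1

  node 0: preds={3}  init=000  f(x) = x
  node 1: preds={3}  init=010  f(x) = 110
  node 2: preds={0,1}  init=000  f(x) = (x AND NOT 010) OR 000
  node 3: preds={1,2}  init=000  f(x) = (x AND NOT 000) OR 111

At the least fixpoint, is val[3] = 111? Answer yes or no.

yes

Iteration log — 8 steps:
  step 1. node 0  ⊔preds=000  new=000  stable
  step 2. node 1  ⊔preds=000  new=110  old=010  +wl: 
  step 3. node 2  ⊔preds=110  new=100  old=000  +wl: 
  step 4. node 3  ⊔preds=110  new=111  old=000  +wl: 0,1
  step 5. node 0  ⊔preds=111  new=111  old=000  +wl: 2
  step 6. node 1  ⊔preds=111  new=110  stable
  step 7. node 2  ⊔preds=111  new=101  old=100  +wl: 3
  step 8. node 3  ⊔preds=111  new=111  stable

Least fixpoint reached:
  node 0: 111
  node 1: 110
  node 2: 101
  node 3: 111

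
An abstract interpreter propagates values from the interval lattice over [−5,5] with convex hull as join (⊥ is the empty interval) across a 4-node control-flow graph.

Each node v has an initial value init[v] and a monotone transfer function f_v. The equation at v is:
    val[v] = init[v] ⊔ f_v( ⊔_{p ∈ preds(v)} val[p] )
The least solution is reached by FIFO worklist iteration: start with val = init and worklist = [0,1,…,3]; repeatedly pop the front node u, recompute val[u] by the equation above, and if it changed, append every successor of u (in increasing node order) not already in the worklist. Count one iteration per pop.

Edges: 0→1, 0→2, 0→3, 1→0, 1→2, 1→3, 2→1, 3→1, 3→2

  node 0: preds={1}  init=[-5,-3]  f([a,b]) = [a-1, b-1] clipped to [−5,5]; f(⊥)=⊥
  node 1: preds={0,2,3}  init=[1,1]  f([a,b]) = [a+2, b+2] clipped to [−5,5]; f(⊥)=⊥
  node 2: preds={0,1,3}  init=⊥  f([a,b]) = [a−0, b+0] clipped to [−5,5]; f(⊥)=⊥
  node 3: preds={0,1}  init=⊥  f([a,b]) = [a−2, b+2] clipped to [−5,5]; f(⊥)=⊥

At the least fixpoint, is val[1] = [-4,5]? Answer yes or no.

Trace (12 dequeues):
  [1] u=0 | in [1,1] | out [-5,0] | prev [-5,-3] | push {}
  [2] u=1 | in [-5,0] | out [-3,2] | prev [1,1] | push {0}
  [3] u=2 | in [-5,2] | out [-5,2] | prev ⊥ | push {1}
  [4] u=3 | in [-5,2] | out [-5,4] | prev ⊥ | push {2}
  [5] u=0 | in [-3,2] | out [-5,1] | prev [-5,0] | push {3}
  [6] u=1 | in [-5,4] | out [-3,5] | prev [-3,2] | push {0}
  [7] u=2 | in [-5,5] | out [-5,5] | prev [-5,2] | push {1}
  [8] u=3 | in [-5,5] | out [-5,5] | prev [-5,4] | push {2}
  [9] u=0 | in [-3,5] | out [-5,4] | prev [-5,1] | push {3}
  [10] u=1 | in [-5,5] | out [-3,5] | ==
  [11] u=2 | in [-5,5] | out [-5,5] | ==
  [12] u=3 | in [-5,5] | out [-5,5] | ==

Converged values:
  [0] [-5,4]
  [1] [-3,5]
  [2] [-5,5]
  [3] [-5,5]

no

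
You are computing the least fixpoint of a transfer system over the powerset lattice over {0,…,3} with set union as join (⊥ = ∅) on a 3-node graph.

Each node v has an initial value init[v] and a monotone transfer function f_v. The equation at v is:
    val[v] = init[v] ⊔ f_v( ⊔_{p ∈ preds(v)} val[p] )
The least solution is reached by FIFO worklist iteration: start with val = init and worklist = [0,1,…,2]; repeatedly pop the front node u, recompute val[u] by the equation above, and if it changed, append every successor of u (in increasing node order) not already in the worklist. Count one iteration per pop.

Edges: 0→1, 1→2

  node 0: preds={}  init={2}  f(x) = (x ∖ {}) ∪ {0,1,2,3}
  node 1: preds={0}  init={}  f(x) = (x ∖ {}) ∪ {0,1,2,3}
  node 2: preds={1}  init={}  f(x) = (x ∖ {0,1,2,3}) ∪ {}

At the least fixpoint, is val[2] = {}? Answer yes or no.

Worklist (3 pops):
  #1 pop 0: in={} → {0,1,2,3} (was {2}); enqueue []
  #2 pop 1: in={0,1,2,3} → {0,1,2,3} (was {}); enqueue []
  #3 pop 2: in={0,1,2,3} → {} (no change)

Fixpoint:
  val[0] = {0,1,2,3}
  val[1] = {0,1,2,3}
  val[2] = {}

yes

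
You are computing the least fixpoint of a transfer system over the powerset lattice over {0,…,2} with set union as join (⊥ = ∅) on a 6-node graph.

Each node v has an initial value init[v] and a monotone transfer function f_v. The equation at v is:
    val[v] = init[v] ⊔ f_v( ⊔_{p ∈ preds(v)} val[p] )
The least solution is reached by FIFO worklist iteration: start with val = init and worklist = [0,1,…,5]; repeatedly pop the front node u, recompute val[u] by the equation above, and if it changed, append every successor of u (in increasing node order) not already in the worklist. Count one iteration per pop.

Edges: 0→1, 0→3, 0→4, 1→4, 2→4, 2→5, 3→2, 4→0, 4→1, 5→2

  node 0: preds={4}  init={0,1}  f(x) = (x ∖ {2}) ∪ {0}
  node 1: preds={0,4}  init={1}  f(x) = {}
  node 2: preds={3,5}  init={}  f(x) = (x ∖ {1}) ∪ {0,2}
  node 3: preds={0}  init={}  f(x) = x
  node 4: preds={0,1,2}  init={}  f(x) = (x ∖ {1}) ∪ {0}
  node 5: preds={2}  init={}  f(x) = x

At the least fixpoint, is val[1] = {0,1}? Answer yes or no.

no

Worklist (9 pops):
  #1 pop 0: in={} → {0,1} (no change)
  #2 pop 1: in={0,1} → {1} (no change)
  #3 pop 2: in={} → {0,2} (was {}); enqueue []
  #4 pop 3: in={0,1} → {0,1} (was {}); enqueue [2]
  #5 pop 4: in={0,1,2} → {0,2} (was {}); enqueue [0,1]
  #6 pop 5: in={0,2} → {0,2} (was {}); enqueue []
  #7 pop 2: in={0,1,2} → {0,2} (no change)
  #8 pop 0: in={0,2} → {0,1} (no change)
  #9 pop 1: in={0,1,2} → {1} (no change)

Fixpoint:
  val[0] = {0,1}
  val[1] = {1}
  val[2] = {0,2}
  val[3] = {0,1}
  val[4] = {0,2}
  val[5] = {0,2}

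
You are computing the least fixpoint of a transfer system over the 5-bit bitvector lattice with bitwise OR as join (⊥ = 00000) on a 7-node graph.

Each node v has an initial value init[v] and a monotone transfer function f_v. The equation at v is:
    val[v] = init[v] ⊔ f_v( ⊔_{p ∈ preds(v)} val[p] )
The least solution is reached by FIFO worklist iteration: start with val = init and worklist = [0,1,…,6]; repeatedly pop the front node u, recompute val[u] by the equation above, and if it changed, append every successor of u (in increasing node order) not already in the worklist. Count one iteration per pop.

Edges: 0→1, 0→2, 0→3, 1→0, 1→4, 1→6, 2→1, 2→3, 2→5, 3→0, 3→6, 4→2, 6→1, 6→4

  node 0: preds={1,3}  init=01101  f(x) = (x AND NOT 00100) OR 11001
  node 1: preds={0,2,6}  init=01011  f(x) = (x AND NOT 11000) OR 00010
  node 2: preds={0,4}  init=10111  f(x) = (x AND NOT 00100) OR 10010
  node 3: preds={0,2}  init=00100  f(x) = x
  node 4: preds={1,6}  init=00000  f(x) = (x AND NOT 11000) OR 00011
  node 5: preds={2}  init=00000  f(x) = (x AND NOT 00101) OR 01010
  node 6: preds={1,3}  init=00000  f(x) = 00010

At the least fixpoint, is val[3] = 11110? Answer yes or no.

no

Iteration log — 11 steps:
  step 1. node 0  ⊔preds=01111  new=11111  old=01101  +wl: 
  step 2. node 1  ⊔preds=11111  new=01111  old=01011  +wl: 0
  step 3. node 2  ⊔preds=11111  new=11111  old=10111  +wl: 1
  step 4. node 3  ⊔preds=11111  new=11111  old=00100  +wl: 
  step 5. node 4  ⊔preds=01111  new=00111  old=00000  +wl: 2
  step 6. node 5  ⊔preds=11111  new=11010  old=00000  +wl: 
  step 7. node 6  ⊔preds=11111  new=00010  old=00000  +wl: 4
  step 8. node 0  ⊔preds=11111  new=11111  stable
  step 9. node 1  ⊔preds=11111  new=01111  stable
  step 10. node 2  ⊔preds=11111  new=11111  stable
  step 11. node 4  ⊔preds=01111  new=00111  stable

Least fixpoint reached:
  node 0: 11111
  node 1: 01111
  node 2: 11111
  node 3: 11111
  node 4: 00111
  node 5: 11010
  node 6: 00010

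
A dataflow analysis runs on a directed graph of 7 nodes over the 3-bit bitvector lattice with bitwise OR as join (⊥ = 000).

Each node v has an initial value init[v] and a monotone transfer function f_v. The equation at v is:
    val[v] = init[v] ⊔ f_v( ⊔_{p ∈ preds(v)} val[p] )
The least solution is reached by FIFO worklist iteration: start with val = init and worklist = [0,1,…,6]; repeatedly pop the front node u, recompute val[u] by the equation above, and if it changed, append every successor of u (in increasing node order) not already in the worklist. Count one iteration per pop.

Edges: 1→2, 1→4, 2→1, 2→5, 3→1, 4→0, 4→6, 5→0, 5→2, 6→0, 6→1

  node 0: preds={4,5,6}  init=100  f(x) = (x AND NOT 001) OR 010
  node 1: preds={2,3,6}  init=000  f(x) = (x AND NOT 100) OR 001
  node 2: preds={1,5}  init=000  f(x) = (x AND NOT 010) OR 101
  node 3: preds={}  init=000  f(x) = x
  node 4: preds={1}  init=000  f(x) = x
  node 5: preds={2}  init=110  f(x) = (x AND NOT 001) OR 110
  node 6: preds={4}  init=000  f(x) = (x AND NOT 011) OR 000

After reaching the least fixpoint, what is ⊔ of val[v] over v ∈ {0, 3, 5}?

Worklist (9 pops):
  #1 pop 0: in=110 → 110 (was 100); enqueue []
  #2 pop 1: in=000 → 001 (was 000); enqueue []
  #3 pop 2: in=111 → 101 (was 000); enqueue [1]
  #4 pop 3: in=000 → 000 (no change)
  #5 pop 4: in=001 → 001 (was 000); enqueue [0]
  #6 pop 5: in=101 → 110 (no change)
  #7 pop 6: in=001 → 000 (no change)
  #8 pop 1: in=101 → 001 (no change)
  #9 pop 0: in=111 → 110 (no change)

Fixpoint:
  val[0] = 110
  val[1] = 001
  val[2] = 101
  val[3] = 000
  val[4] = 001
  val[5] = 110
  val[6] = 000

110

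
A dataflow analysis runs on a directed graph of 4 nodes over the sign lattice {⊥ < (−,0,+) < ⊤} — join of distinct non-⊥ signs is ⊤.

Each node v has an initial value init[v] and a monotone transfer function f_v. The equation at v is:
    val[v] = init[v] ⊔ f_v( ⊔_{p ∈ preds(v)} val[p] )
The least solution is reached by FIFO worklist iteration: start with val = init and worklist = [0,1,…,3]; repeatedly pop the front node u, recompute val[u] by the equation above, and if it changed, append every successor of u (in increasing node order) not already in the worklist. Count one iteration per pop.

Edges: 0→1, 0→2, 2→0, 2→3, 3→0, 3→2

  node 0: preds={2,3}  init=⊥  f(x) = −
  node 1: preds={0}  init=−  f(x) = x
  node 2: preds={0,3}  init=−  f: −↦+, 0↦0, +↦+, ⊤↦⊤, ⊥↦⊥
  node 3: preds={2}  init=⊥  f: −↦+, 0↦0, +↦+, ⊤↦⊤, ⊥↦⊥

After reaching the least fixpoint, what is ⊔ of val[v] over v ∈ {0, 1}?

−

Trace (6 dequeues):
  [1] u=0 | in − | out − | prev ⊥ | push {}
  [2] u=1 | in − | out − | ==
  [3] u=2 | in − | out ⊤ | prev − | push {0}
  [4] u=3 | in ⊤ | out ⊤ | prev ⊥ | push {2}
  [5] u=0 | in ⊤ | out − | ==
  [6] u=2 | in ⊤ | out ⊤ | ==

Converged values:
  [0] −
  [1] −
  [2] ⊤
  [3] ⊤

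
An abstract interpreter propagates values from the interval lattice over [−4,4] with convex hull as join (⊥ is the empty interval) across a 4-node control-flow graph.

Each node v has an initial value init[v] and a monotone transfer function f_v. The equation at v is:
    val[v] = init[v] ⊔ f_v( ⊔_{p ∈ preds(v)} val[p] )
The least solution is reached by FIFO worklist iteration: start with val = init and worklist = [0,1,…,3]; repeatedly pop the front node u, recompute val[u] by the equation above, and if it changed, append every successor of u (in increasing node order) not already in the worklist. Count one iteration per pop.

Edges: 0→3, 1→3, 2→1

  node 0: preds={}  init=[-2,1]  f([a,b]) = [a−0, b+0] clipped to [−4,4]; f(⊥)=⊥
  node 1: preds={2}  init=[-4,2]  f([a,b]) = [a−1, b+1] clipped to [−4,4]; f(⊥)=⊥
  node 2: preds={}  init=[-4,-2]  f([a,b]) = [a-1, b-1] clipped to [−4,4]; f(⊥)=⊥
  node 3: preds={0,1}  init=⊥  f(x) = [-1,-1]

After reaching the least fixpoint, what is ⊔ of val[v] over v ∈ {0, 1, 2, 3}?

Trace (4 dequeues):
  [1] u=0 | in ⊥ | out [-2,1] | ==
  [2] u=1 | in [-4,-2] | out [-4,2] | ==
  [3] u=2 | in ⊥ | out [-4,-2] | ==
  [4] u=3 | in [-4,2] | out [-1,-1] | prev ⊥ | push {}

Converged values:
  [0] [-2,1]
  [1] [-4,2]
  [2] [-4,-2]
  [3] [-1,-1]

[-4,2]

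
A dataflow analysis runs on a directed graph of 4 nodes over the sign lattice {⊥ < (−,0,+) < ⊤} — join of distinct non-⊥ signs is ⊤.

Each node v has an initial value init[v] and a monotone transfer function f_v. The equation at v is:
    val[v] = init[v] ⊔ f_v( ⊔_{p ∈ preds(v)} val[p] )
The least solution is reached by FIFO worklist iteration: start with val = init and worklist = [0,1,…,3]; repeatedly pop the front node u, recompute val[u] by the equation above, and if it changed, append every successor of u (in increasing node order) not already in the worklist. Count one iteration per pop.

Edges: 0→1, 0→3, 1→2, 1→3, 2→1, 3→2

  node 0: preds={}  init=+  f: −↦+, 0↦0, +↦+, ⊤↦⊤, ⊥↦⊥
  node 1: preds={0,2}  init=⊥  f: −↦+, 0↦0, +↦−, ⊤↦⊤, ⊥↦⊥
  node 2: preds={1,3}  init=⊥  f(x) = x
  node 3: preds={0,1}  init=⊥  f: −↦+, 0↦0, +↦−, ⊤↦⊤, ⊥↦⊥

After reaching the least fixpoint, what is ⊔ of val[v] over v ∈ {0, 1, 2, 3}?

⊤

Worklist (8 pops):
  #1 pop 0: in=⊥ → + (no change)
  #2 pop 1: in=+ → − (was ⊥); enqueue []
  #3 pop 2: in=− → − (was ⊥); enqueue [1]
  #4 pop 3: in=⊤ → ⊤ (was ⊥); enqueue [2]
  #5 pop 1: in=⊤ → ⊤ (was −); enqueue [3]
  #6 pop 2: in=⊤ → ⊤ (was −); enqueue [1]
  #7 pop 3: in=⊤ → ⊤ (no change)
  #8 pop 1: in=⊤ → ⊤ (no change)

Fixpoint:
  val[0] = +
  val[1] = ⊤
  val[2] = ⊤
  val[3] = ⊤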